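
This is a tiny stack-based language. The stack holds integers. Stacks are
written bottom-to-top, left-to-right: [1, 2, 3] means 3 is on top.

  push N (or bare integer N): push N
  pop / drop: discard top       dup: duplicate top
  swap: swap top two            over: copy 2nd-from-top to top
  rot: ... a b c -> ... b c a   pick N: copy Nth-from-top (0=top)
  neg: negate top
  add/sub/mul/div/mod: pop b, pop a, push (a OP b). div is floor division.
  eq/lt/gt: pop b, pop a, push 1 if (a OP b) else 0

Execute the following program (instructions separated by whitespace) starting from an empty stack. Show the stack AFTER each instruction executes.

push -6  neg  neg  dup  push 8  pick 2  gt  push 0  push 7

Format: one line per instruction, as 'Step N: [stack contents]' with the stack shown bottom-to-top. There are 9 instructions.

Step 1: [-6]
Step 2: [6]
Step 3: [-6]
Step 4: [-6, -6]
Step 5: [-6, -6, 8]
Step 6: [-6, -6, 8, -6]
Step 7: [-6, -6, 1]
Step 8: [-6, -6, 1, 0]
Step 9: [-6, -6, 1, 0, 7]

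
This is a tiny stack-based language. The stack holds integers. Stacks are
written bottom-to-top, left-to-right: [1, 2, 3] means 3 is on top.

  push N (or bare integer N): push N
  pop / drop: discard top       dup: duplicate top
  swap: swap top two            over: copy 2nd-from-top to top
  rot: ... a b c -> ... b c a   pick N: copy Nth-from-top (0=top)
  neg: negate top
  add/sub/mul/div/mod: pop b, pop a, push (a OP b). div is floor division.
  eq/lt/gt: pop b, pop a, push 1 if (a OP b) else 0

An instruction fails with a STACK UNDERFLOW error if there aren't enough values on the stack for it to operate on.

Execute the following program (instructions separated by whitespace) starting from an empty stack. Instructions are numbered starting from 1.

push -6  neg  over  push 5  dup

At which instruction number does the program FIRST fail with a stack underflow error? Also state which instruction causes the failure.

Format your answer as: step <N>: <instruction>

Answer: step 3: over

Derivation:
Step 1 ('push -6'): stack = [-6], depth = 1
Step 2 ('neg'): stack = [6], depth = 1
Step 3 ('over'): needs 2 value(s) but depth is 1 — STACK UNDERFLOW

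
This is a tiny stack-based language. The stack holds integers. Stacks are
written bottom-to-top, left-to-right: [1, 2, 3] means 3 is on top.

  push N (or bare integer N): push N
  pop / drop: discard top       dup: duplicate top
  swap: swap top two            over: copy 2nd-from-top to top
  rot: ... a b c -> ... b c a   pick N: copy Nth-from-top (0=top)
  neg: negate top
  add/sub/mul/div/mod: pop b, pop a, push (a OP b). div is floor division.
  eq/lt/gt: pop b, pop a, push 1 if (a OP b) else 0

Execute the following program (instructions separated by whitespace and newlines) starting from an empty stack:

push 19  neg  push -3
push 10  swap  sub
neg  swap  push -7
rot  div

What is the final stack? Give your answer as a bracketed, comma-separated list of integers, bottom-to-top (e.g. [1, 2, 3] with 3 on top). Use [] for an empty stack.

Answer: [-19, 0]

Derivation:
After 'push 19': [19]
After 'neg': [-19]
After 'push -3': [-19, -3]
After 'push 10': [-19, -3, 10]
After 'swap': [-19, 10, -3]
After 'sub': [-19, 13]
After 'neg': [-19, -13]
After 'swap': [-13, -19]
After 'push -7': [-13, -19, -7]
After 'rot': [-19, -7, -13]
After 'div': [-19, 0]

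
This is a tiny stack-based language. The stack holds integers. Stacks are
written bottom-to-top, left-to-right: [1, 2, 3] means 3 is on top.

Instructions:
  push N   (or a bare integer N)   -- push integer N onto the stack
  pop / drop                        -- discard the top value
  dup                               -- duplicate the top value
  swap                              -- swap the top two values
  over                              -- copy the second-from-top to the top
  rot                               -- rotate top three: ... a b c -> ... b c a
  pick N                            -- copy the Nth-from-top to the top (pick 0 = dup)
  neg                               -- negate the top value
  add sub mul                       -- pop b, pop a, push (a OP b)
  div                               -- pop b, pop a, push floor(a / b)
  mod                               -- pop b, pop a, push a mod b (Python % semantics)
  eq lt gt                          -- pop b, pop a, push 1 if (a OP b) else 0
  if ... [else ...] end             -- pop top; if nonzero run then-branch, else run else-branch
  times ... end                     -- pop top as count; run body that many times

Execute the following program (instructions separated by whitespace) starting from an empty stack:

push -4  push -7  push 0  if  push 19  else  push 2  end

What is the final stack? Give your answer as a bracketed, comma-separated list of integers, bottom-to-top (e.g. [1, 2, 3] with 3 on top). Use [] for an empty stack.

Answer: [-4, -7, 2]

Derivation:
After 'push -4': [-4]
After 'push -7': [-4, -7]
After 'push 0': [-4, -7, 0]
After 'if': [-4, -7]
After 'push 2': [-4, -7, 2]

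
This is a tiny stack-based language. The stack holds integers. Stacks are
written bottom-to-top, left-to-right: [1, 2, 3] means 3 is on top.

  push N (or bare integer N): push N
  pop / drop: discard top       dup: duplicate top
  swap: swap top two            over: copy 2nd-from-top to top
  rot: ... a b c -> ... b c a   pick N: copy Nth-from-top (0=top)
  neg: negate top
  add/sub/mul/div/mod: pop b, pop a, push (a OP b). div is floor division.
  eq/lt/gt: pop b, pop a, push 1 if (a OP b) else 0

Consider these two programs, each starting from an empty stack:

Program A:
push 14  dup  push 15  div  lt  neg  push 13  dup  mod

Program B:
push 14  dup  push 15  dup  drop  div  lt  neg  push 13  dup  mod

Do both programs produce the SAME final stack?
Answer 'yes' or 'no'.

Answer: yes

Derivation:
Program A trace:
  After 'push 14': [14]
  After 'dup': [14, 14]
  After 'push 15': [14, 14, 15]
  After 'div': [14, 0]
  After 'lt': [0]
  After 'neg': [0]
  After 'push 13': [0, 13]
  After 'dup': [0, 13, 13]
  After 'mod': [0, 0]
Program A final stack: [0, 0]

Program B trace:
  After 'push 14': [14]
  After 'dup': [14, 14]
  After 'push 15': [14, 14, 15]
  After 'dup': [14, 14, 15, 15]
  After 'drop': [14, 14, 15]
  After 'div': [14, 0]
  After 'lt': [0]
  After 'neg': [0]
  After 'push 13': [0, 13]
  After 'dup': [0, 13, 13]
  After 'mod': [0, 0]
Program B final stack: [0, 0]
Same: yes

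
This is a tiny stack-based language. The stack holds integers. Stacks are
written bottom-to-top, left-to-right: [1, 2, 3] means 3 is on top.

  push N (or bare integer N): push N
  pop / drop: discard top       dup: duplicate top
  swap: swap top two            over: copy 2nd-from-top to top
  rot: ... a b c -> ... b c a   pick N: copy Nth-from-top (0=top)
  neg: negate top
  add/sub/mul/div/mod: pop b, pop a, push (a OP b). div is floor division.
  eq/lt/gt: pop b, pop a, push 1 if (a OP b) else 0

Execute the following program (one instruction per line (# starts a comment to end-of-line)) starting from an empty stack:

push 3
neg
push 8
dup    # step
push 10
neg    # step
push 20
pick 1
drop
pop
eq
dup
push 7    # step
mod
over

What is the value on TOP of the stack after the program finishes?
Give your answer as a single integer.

After 'push 3': [3]
After 'neg': [-3]
After 'push 8': [-3, 8]
After 'dup': [-3, 8, 8]
After 'push 10': [-3, 8, 8, 10]
After 'neg': [-3, 8, 8, -10]
After 'push 20': [-3, 8, 8, -10, 20]
After 'pick 1': [-3, 8, 8, -10, 20, -10]
After 'drop': [-3, 8, 8, -10, 20]
After 'pop': [-3, 8, 8, -10]
After 'eq': [-3, 8, 0]
After 'dup': [-3, 8, 0, 0]
After 'push 7': [-3, 8, 0, 0, 7]
After 'mod': [-3, 8, 0, 0]
After 'over': [-3, 8, 0, 0, 0]

Answer: 0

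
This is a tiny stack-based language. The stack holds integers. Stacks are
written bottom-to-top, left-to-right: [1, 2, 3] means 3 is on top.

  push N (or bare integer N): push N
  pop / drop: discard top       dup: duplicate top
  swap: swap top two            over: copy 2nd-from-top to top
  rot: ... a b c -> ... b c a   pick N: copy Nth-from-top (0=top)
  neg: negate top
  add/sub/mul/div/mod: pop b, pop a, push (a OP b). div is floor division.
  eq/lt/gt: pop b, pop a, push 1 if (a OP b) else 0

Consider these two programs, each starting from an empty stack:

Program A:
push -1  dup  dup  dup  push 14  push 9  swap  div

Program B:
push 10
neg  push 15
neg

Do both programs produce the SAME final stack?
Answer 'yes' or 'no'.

Program A trace:
  After 'push -1': [-1]
  After 'dup': [-1, -1]
  After 'dup': [-1, -1, -1]
  After 'dup': [-1, -1, -1, -1]
  After 'push 14': [-1, -1, -1, -1, 14]
  After 'push 9': [-1, -1, -1, -1, 14, 9]
  After 'swap': [-1, -1, -1, -1, 9, 14]
  After 'div': [-1, -1, -1, -1, 0]
Program A final stack: [-1, -1, -1, -1, 0]

Program B trace:
  After 'push 10': [10]
  After 'neg': [-10]
  After 'push 15': [-10, 15]
  After 'neg': [-10, -15]
Program B final stack: [-10, -15]
Same: no

Answer: no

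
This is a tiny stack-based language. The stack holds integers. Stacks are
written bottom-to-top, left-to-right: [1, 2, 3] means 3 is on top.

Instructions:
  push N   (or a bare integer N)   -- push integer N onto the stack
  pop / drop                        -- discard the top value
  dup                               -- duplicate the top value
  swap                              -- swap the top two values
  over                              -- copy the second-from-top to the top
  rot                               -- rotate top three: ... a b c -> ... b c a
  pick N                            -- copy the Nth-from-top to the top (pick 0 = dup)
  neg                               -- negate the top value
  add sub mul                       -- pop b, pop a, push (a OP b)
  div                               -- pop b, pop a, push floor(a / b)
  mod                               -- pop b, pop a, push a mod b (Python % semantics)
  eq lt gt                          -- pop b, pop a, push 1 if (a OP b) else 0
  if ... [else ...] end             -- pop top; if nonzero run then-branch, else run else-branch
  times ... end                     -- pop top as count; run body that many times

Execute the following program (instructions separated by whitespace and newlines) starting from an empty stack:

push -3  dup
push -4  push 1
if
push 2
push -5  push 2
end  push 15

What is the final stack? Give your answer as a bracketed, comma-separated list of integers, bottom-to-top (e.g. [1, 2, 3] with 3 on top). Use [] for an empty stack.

After 'push -3': [-3]
After 'dup': [-3, -3]
After 'push -4': [-3, -3, -4]
After 'push 1': [-3, -3, -4, 1]
After 'if': [-3, -3, -4]
After 'push 2': [-3, -3, -4, 2]
After 'push -5': [-3, -3, -4, 2, -5]
After 'push 2': [-3, -3, -4, 2, -5, 2]
After 'push 15': [-3, -3, -4, 2, -5, 2, 15]

Answer: [-3, -3, -4, 2, -5, 2, 15]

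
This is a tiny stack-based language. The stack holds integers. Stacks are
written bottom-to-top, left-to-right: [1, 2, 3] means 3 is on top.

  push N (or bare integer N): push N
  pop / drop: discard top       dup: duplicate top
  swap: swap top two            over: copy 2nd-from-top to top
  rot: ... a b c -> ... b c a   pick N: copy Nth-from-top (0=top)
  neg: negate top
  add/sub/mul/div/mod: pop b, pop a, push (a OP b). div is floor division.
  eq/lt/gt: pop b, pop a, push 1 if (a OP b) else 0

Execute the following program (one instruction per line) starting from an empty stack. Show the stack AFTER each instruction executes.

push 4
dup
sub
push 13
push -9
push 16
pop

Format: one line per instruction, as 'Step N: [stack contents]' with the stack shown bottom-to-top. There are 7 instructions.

Step 1: [4]
Step 2: [4, 4]
Step 3: [0]
Step 4: [0, 13]
Step 5: [0, 13, -9]
Step 6: [0, 13, -9, 16]
Step 7: [0, 13, -9]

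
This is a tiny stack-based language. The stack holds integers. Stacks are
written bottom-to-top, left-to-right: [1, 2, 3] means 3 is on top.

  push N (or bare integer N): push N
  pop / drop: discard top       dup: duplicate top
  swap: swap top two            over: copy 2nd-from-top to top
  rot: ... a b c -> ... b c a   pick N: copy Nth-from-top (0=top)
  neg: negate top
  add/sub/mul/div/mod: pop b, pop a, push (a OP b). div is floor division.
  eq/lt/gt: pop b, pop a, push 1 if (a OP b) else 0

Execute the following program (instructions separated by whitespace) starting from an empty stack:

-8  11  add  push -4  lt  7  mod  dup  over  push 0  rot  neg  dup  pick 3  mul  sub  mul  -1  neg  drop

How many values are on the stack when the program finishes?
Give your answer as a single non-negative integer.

Answer: 3

Derivation:
After 'push -8': stack = [-8] (depth 1)
After 'push 11': stack = [-8, 11] (depth 2)
After 'add': stack = [3] (depth 1)
After 'push -4': stack = [3, -4] (depth 2)
After 'lt': stack = [0] (depth 1)
After 'push 7': stack = [0, 7] (depth 2)
After 'mod': stack = [0] (depth 1)
After 'dup': stack = [0, 0] (depth 2)
After 'over': stack = [0, 0, 0] (depth 3)
After 'push 0': stack = [0, 0, 0, 0] (depth 4)
After 'rot': stack = [0, 0, 0, 0] (depth 4)
After 'neg': stack = [0, 0, 0, 0] (depth 4)
After 'dup': stack = [0, 0, 0, 0, 0] (depth 5)
After 'pick 3': stack = [0, 0, 0, 0, 0, 0] (depth 6)
After 'mul': stack = [0, 0, 0, 0, 0] (depth 5)
After 'sub': stack = [0, 0, 0, 0] (depth 4)
After 'mul': stack = [0, 0, 0] (depth 3)
After 'push -1': stack = [0, 0, 0, -1] (depth 4)
After 'neg': stack = [0, 0, 0, 1] (depth 4)
After 'drop': stack = [0, 0, 0] (depth 3)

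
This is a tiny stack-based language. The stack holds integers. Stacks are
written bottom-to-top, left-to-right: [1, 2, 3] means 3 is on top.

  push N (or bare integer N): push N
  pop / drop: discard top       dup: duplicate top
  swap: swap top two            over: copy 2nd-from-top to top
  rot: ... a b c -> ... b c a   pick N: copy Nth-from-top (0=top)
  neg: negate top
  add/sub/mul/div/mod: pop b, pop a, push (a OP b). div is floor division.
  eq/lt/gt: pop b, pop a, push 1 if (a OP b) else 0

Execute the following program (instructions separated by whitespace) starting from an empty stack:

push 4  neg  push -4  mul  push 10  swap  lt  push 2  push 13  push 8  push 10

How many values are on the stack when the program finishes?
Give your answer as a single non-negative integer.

After 'push 4': stack = [4] (depth 1)
After 'neg': stack = [-4] (depth 1)
After 'push -4': stack = [-4, -4] (depth 2)
After 'mul': stack = [16] (depth 1)
After 'push 10': stack = [16, 10] (depth 2)
After 'swap': stack = [10, 16] (depth 2)
After 'lt': stack = [1] (depth 1)
After 'push 2': stack = [1, 2] (depth 2)
After 'push 13': stack = [1, 2, 13] (depth 3)
After 'push 8': stack = [1, 2, 13, 8] (depth 4)
After 'push 10': stack = [1, 2, 13, 8, 10] (depth 5)

Answer: 5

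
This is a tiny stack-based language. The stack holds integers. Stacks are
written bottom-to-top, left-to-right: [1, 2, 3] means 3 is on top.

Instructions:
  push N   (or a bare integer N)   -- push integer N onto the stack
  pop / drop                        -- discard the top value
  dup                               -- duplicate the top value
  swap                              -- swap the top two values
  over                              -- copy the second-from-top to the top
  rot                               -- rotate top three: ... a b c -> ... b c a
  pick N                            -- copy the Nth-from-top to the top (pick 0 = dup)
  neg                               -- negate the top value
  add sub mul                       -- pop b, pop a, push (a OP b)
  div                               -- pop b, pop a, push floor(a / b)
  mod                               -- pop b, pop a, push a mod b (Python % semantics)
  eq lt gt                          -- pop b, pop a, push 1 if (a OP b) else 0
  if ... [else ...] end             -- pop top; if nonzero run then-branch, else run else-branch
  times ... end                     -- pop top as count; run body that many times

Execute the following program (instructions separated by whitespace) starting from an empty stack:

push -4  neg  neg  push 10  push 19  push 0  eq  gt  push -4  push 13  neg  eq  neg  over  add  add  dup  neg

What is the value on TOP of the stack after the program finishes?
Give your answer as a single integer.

After 'push -4': [-4]
After 'neg': [4]
After 'neg': [-4]
After 'push 10': [-4, 10]
After 'push 19': [-4, 10, 19]
After 'push 0': [-4, 10, 19, 0]
After 'eq': [-4, 10, 0]
After 'gt': [-4, 1]
After 'push -4': [-4, 1, -4]
After 'push 13': [-4, 1, -4, 13]
After 'neg': [-4, 1, -4, -13]
After 'eq': [-4, 1, 0]
After 'neg': [-4, 1, 0]
After 'over': [-4, 1, 0, 1]
After 'add': [-4, 1, 1]
After 'add': [-4, 2]
After 'dup': [-4, 2, 2]
After 'neg': [-4, 2, -2]

Answer: -2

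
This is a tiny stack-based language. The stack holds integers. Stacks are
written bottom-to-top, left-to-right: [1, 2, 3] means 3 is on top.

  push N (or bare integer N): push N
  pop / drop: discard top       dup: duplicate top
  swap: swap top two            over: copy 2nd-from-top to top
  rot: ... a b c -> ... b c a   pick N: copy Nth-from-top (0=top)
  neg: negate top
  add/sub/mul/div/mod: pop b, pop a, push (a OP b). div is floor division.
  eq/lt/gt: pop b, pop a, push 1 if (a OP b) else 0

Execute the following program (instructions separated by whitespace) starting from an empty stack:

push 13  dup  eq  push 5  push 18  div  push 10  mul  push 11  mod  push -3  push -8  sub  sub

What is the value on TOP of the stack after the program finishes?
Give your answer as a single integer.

After 'push 13': [13]
After 'dup': [13, 13]
After 'eq': [1]
After 'push 5': [1, 5]
After 'push 18': [1, 5, 18]
After 'div': [1, 0]
After 'push 10': [1, 0, 10]
After 'mul': [1, 0]
After 'push 11': [1, 0, 11]
After 'mod': [1, 0]
After 'push -3': [1, 0, -3]
After 'push -8': [1, 0, -3, -8]
After 'sub': [1, 0, 5]
After 'sub': [1, -5]

Answer: -5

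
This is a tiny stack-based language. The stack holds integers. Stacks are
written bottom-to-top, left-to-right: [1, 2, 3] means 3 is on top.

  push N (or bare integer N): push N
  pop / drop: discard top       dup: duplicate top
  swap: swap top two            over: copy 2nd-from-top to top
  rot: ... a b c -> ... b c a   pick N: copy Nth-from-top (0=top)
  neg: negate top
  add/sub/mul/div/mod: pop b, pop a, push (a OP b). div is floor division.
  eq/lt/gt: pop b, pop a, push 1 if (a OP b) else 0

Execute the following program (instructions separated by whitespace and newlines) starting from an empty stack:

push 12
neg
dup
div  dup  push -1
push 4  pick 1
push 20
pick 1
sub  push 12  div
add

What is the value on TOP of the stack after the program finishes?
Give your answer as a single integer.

Answer: 0

Derivation:
After 'push 12': [12]
After 'neg': [-12]
After 'dup': [-12, -12]
After 'div': [1]
After 'dup': [1, 1]
After 'push -1': [1, 1, -1]
After 'push 4': [1, 1, -1, 4]
After 'pick 1': [1, 1, -1, 4, -1]
After 'push 20': [1, 1, -1, 4, -1, 20]
After 'pick 1': [1, 1, -1, 4, -1, 20, -1]
After 'sub': [1, 1, -1, 4, -1, 21]
After 'push 12': [1, 1, -1, 4, -1, 21, 12]
After 'div': [1, 1, -1, 4, -1, 1]
After 'add': [1, 1, -1, 4, 0]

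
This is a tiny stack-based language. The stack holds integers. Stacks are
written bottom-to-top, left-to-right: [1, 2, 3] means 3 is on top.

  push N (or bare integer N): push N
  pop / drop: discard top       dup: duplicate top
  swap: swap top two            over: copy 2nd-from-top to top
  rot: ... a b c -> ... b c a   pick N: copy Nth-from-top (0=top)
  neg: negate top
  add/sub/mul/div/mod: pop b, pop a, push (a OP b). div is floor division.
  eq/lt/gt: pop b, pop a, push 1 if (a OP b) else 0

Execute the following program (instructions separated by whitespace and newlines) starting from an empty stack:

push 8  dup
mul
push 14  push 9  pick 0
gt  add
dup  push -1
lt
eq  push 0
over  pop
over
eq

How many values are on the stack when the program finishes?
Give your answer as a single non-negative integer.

Answer: 3

Derivation:
After 'push 8': stack = [8] (depth 1)
After 'dup': stack = [8, 8] (depth 2)
After 'mul': stack = [64] (depth 1)
After 'push 14': stack = [64, 14] (depth 2)
After 'push 9': stack = [64, 14, 9] (depth 3)
After 'pick 0': stack = [64, 14, 9, 9] (depth 4)
After 'gt': stack = [64, 14, 0] (depth 3)
After 'add': stack = [64, 14] (depth 2)
After 'dup': stack = [64, 14, 14] (depth 3)
After 'push -1': stack = [64, 14, 14, -1] (depth 4)
After 'lt': stack = [64, 14, 0] (depth 3)
After 'eq': stack = [64, 0] (depth 2)
After 'push 0': stack = [64, 0, 0] (depth 3)
After 'over': stack = [64, 0, 0, 0] (depth 4)
After 'pop': stack = [64, 0, 0] (depth 3)
After 'over': stack = [64, 0, 0, 0] (depth 4)
After 'eq': stack = [64, 0, 1] (depth 3)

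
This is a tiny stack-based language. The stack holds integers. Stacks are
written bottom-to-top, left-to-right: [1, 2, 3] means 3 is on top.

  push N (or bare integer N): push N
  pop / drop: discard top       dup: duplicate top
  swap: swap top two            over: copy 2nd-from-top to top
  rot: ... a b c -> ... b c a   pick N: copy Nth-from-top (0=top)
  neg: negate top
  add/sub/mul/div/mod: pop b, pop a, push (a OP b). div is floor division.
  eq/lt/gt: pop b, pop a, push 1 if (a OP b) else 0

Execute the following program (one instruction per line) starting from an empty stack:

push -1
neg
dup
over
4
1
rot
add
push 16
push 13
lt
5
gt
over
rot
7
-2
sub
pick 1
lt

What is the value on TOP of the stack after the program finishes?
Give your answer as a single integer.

Answer: 0

Derivation:
After 'push -1': [-1]
After 'neg': [1]
After 'dup': [1, 1]
After 'over': [1, 1, 1]
After 'push 4': [1, 1, 1, 4]
After 'push 1': [1, 1, 1, 4, 1]
After 'rot': [1, 1, 4, 1, 1]
After 'add': [1, 1, 4, 2]
After 'push 16': [1, 1, 4, 2, 16]
After 'push 13': [1, 1, 4, 2, 16, 13]
After 'lt': [1, 1, 4, 2, 0]
After 'push 5': [1, 1, 4, 2, 0, 5]
After 'gt': [1, 1, 4, 2, 0]
After 'over': [1, 1, 4, 2, 0, 2]
After 'rot': [1, 1, 4, 0, 2, 2]
After 'push 7': [1, 1, 4, 0, 2, 2, 7]
After 'push -2': [1, 1, 4, 0, 2, 2, 7, -2]
After 'sub': [1, 1, 4, 0, 2, 2, 9]
After 'pick 1': [1, 1, 4, 0, 2, 2, 9, 2]
After 'lt': [1, 1, 4, 0, 2, 2, 0]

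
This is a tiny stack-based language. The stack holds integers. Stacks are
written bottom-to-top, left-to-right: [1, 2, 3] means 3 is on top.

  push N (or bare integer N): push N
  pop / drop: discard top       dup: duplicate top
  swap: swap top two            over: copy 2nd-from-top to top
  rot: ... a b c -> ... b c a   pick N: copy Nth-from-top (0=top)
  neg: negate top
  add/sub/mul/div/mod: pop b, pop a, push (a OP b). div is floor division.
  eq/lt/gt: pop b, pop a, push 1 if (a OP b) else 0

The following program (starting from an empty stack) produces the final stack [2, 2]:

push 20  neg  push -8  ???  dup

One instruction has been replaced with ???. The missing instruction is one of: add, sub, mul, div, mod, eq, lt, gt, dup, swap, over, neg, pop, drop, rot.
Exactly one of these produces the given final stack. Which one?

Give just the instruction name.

Answer: div

Derivation:
Stack before ???: [-20, -8]
Stack after ???:  [2]
The instruction that transforms [-20, -8] -> [2] is: div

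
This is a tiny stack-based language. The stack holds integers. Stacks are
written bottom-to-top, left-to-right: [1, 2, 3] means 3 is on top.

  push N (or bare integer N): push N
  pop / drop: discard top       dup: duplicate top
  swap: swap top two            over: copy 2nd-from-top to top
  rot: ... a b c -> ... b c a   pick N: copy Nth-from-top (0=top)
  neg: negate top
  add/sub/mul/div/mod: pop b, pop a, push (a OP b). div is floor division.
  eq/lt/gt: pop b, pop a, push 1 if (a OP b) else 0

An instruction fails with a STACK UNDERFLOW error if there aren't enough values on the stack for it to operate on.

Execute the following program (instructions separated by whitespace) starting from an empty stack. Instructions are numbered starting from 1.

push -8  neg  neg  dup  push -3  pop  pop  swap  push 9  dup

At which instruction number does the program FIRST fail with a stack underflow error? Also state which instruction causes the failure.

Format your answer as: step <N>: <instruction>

Answer: step 8: swap

Derivation:
Step 1 ('push -8'): stack = [-8], depth = 1
Step 2 ('neg'): stack = [8], depth = 1
Step 3 ('neg'): stack = [-8], depth = 1
Step 4 ('dup'): stack = [-8, -8], depth = 2
Step 5 ('push -3'): stack = [-8, -8, -3], depth = 3
Step 6 ('pop'): stack = [-8, -8], depth = 2
Step 7 ('pop'): stack = [-8], depth = 1
Step 8 ('swap'): needs 2 value(s) but depth is 1 — STACK UNDERFLOW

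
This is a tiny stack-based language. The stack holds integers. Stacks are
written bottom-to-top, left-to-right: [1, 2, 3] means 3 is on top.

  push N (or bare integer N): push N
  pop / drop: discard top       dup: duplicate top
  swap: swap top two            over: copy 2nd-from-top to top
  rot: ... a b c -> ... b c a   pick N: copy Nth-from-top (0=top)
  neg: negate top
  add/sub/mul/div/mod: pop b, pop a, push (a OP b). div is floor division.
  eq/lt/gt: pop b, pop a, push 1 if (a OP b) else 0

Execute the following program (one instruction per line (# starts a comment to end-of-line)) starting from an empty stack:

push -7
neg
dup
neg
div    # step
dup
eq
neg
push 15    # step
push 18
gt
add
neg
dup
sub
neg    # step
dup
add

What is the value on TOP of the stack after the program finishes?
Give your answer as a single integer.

After 'push -7': [-7]
After 'neg': [7]
After 'dup': [7, 7]
After 'neg': [7, -7]
After 'div': [-1]
After 'dup': [-1, -1]
After 'eq': [1]
After 'neg': [-1]
After 'push 15': [-1, 15]
After 'push 18': [-1, 15, 18]
After 'gt': [-1, 0]
After 'add': [-1]
After 'neg': [1]
After 'dup': [1, 1]
After 'sub': [0]
After 'neg': [0]
After 'dup': [0, 0]
After 'add': [0]

Answer: 0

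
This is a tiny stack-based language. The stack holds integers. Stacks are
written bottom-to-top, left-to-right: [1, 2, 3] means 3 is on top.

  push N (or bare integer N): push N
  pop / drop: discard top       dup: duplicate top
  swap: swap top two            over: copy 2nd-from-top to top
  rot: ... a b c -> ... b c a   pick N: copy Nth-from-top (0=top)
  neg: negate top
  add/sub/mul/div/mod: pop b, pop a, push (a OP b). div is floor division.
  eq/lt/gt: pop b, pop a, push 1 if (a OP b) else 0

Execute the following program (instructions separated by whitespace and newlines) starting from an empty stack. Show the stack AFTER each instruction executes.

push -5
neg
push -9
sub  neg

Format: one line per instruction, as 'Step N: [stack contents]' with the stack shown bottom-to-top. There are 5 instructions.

Step 1: [-5]
Step 2: [5]
Step 3: [5, -9]
Step 4: [14]
Step 5: [-14]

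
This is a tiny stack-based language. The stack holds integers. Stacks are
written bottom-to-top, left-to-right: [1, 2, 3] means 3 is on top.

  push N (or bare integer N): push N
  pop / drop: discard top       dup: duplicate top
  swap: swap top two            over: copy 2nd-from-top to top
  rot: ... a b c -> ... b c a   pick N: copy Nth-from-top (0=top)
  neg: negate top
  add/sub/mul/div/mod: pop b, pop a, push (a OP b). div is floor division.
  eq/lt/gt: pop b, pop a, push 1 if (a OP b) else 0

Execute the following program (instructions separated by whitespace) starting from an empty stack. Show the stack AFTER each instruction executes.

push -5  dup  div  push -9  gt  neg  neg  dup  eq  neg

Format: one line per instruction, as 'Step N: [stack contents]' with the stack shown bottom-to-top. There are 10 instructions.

Step 1: [-5]
Step 2: [-5, -5]
Step 3: [1]
Step 4: [1, -9]
Step 5: [1]
Step 6: [-1]
Step 7: [1]
Step 8: [1, 1]
Step 9: [1]
Step 10: [-1]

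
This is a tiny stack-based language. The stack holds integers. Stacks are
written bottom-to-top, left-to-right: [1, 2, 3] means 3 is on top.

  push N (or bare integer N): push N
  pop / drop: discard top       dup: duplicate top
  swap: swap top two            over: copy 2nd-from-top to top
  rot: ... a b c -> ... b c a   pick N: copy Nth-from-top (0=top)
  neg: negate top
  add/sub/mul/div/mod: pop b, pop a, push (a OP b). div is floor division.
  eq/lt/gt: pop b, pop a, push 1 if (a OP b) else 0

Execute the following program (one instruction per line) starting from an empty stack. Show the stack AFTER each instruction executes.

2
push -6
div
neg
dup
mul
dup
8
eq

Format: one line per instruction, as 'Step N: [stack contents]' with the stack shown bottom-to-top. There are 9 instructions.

Step 1: [2]
Step 2: [2, -6]
Step 3: [-1]
Step 4: [1]
Step 5: [1, 1]
Step 6: [1]
Step 7: [1, 1]
Step 8: [1, 1, 8]
Step 9: [1, 0]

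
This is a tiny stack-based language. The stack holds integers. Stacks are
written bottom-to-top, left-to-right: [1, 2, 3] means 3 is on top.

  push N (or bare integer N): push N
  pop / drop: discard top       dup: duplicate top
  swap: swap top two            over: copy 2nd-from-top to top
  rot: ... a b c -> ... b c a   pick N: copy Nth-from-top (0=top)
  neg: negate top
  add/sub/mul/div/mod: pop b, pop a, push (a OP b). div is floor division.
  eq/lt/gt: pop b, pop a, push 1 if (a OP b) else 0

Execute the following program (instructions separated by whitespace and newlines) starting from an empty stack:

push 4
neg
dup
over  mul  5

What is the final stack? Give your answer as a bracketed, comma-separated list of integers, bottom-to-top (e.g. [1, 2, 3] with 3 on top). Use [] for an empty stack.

Answer: [-4, 16, 5]

Derivation:
After 'push 4': [4]
After 'neg': [-4]
After 'dup': [-4, -4]
After 'over': [-4, -4, -4]
After 'mul': [-4, 16]
After 'push 5': [-4, 16, 5]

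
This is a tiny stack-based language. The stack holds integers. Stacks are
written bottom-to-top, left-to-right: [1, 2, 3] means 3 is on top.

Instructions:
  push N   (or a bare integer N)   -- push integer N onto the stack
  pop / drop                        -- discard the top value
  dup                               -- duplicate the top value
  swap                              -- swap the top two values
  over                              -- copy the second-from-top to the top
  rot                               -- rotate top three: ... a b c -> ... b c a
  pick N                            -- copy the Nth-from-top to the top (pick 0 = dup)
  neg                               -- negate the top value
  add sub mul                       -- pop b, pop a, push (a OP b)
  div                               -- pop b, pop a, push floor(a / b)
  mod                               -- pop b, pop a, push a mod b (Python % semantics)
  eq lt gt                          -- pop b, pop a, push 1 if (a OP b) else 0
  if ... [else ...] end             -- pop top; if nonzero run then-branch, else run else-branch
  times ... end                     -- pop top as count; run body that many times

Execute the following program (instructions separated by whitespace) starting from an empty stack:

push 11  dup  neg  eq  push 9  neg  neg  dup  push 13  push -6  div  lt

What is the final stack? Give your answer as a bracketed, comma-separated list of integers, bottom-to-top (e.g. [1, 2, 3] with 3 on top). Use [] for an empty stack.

After 'push 11': [11]
After 'dup': [11, 11]
After 'neg': [11, -11]
After 'eq': [0]
After 'push 9': [0, 9]
After 'neg': [0, -9]
After 'neg': [0, 9]
After 'dup': [0, 9, 9]
After 'push 13': [0, 9, 9, 13]
After 'push -6': [0, 9, 9, 13, -6]
After 'div': [0, 9, 9, -3]
After 'lt': [0, 9, 0]

Answer: [0, 9, 0]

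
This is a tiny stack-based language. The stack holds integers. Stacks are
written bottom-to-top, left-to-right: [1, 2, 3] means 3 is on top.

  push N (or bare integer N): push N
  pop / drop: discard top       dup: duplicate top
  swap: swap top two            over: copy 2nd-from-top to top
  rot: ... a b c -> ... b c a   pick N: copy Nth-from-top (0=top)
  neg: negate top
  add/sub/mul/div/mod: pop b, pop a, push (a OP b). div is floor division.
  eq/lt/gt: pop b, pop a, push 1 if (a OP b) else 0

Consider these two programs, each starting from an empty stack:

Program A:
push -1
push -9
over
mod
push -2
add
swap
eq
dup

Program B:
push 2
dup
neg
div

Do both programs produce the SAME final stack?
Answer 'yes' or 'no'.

Answer: no

Derivation:
Program A trace:
  After 'push -1': [-1]
  After 'push -9': [-1, -9]
  After 'over': [-1, -9, -1]
  After 'mod': [-1, 0]
  After 'push -2': [-1, 0, -2]
  After 'add': [-1, -2]
  After 'swap': [-2, -1]
  After 'eq': [0]
  After 'dup': [0, 0]
Program A final stack: [0, 0]

Program B trace:
  After 'push 2': [2]
  After 'dup': [2, 2]
  After 'neg': [2, -2]
  After 'div': [-1]
Program B final stack: [-1]
Same: no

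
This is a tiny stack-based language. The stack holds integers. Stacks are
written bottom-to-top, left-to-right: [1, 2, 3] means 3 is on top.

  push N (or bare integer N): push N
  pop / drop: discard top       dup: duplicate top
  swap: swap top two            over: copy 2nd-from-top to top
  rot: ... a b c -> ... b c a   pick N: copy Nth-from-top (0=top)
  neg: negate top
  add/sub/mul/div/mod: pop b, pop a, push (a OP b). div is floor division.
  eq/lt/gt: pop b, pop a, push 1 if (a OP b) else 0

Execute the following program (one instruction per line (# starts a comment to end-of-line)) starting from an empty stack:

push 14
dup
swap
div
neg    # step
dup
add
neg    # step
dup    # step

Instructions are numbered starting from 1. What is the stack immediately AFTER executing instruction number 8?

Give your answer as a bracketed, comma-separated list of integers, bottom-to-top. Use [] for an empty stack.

Step 1 ('push 14'): [14]
Step 2 ('dup'): [14, 14]
Step 3 ('swap'): [14, 14]
Step 4 ('div'): [1]
Step 5 ('neg'): [-1]
Step 6 ('dup'): [-1, -1]
Step 7 ('add'): [-2]
Step 8 ('neg'): [2]

Answer: [2]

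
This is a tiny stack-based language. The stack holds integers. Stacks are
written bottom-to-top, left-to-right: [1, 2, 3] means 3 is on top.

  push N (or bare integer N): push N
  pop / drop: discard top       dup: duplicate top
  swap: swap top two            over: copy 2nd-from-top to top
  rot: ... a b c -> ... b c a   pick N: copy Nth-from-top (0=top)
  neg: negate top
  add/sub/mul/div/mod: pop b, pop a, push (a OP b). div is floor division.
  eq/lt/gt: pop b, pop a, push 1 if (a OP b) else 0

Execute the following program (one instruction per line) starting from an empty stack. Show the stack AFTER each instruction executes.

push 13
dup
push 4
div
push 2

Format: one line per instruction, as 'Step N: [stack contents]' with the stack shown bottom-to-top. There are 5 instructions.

Step 1: [13]
Step 2: [13, 13]
Step 3: [13, 13, 4]
Step 4: [13, 3]
Step 5: [13, 3, 2]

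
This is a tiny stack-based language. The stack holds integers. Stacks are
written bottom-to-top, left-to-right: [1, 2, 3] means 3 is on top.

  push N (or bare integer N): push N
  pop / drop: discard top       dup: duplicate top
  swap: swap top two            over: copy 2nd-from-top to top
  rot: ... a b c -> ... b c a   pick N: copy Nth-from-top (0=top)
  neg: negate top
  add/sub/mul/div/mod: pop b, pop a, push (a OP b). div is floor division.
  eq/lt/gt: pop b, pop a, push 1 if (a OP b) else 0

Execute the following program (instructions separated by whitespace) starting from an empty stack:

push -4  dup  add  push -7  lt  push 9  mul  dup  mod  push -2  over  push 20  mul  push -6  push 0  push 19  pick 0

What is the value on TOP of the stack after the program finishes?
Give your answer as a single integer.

After 'push -4': [-4]
After 'dup': [-4, -4]
After 'add': [-8]
After 'push -7': [-8, -7]
After 'lt': [1]
After 'push 9': [1, 9]
After 'mul': [9]
After 'dup': [9, 9]
After 'mod': [0]
After 'push -2': [0, -2]
After 'over': [0, -2, 0]
After 'push 20': [0, -2, 0, 20]
After 'mul': [0, -2, 0]
After 'push -6': [0, -2, 0, -6]
After 'push 0': [0, -2, 0, -6, 0]
After 'push 19': [0, -2, 0, -6, 0, 19]
After 'pick 0': [0, -2, 0, -6, 0, 19, 19]

Answer: 19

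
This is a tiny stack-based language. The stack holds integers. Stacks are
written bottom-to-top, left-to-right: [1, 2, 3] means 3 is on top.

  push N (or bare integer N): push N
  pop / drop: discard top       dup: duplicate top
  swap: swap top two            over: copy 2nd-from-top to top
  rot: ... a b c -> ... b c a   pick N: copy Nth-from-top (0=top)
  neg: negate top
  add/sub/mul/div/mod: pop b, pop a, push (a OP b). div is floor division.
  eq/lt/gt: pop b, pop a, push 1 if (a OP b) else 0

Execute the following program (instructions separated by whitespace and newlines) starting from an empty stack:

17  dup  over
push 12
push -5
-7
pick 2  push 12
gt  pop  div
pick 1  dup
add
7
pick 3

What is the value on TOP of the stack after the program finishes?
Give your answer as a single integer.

Answer: 12

Derivation:
After 'push 17': [17]
After 'dup': [17, 17]
After 'over': [17, 17, 17]
After 'push 12': [17, 17, 17, 12]
After 'push -5': [17, 17, 17, 12, -5]
After 'push -7': [17, 17, 17, 12, -5, -7]
After 'pick 2': [17, 17, 17, 12, -5, -7, 12]
After 'push 12': [17, 17, 17, 12, -5, -7, 12, 12]
After 'gt': [17, 17, 17, 12, -5, -7, 0]
After 'pop': [17, 17, 17, 12, -5, -7]
After 'div': [17, 17, 17, 12, 0]
After 'pick 1': [17, 17, 17, 12, 0, 12]
After 'dup': [17, 17, 17, 12, 0, 12, 12]
After 'add': [17, 17, 17, 12, 0, 24]
After 'push 7': [17, 17, 17, 12, 0, 24, 7]
After 'pick 3': [17, 17, 17, 12, 0, 24, 7, 12]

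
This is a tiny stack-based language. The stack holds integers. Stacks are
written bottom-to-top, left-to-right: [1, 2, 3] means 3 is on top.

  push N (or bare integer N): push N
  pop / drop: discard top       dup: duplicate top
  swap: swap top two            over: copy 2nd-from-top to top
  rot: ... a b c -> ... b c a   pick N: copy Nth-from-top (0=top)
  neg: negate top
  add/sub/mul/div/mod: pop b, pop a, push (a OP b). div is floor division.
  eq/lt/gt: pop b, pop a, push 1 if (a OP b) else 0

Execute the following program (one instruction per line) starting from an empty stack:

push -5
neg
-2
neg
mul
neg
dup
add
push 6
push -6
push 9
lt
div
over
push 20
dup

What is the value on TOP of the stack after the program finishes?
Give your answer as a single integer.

Answer: 20

Derivation:
After 'push -5': [-5]
After 'neg': [5]
After 'push -2': [5, -2]
After 'neg': [5, 2]
After 'mul': [10]
After 'neg': [-10]
After 'dup': [-10, -10]
After 'add': [-20]
After 'push 6': [-20, 6]
After 'push -6': [-20, 6, -6]
After 'push 9': [-20, 6, -6, 9]
After 'lt': [-20, 6, 1]
After 'div': [-20, 6]
After 'over': [-20, 6, -20]
After 'push 20': [-20, 6, -20, 20]
After 'dup': [-20, 6, -20, 20, 20]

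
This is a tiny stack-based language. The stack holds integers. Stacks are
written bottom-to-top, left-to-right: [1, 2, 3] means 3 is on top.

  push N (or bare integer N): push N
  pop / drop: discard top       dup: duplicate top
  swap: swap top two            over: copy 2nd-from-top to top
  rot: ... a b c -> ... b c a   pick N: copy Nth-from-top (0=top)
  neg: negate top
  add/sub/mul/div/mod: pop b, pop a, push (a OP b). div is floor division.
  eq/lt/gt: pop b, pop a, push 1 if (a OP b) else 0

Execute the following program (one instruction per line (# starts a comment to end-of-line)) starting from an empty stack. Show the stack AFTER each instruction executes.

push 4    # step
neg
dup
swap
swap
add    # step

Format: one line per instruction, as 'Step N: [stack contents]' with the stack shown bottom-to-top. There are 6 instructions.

Step 1: [4]
Step 2: [-4]
Step 3: [-4, -4]
Step 4: [-4, -4]
Step 5: [-4, -4]
Step 6: [-8]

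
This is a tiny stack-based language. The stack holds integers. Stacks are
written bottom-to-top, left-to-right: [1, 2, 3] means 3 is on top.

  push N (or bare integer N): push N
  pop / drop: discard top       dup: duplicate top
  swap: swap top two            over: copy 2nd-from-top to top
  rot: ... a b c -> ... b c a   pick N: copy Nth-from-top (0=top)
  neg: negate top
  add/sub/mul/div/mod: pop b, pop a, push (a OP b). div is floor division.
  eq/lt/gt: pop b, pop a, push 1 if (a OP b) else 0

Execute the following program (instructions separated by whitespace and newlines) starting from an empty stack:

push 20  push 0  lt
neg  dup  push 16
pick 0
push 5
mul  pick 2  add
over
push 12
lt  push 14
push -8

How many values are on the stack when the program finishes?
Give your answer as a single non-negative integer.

After 'push 20': stack = [20] (depth 1)
After 'push 0': stack = [20, 0] (depth 2)
After 'lt': stack = [0] (depth 1)
After 'neg': stack = [0] (depth 1)
After 'dup': stack = [0, 0] (depth 2)
After 'push 16': stack = [0, 0, 16] (depth 3)
After 'pick 0': stack = [0, 0, 16, 16] (depth 4)
After 'push 5': stack = [0, 0, 16, 16, 5] (depth 5)
After 'mul': stack = [0, 0, 16, 80] (depth 4)
After 'pick 2': stack = [0, 0, 16, 80, 0] (depth 5)
After 'add': stack = [0, 0, 16, 80] (depth 4)
After 'over': stack = [0, 0, 16, 80, 16] (depth 5)
After 'push 12': stack = [0, 0, 16, 80, 16, 12] (depth 6)
After 'lt': stack = [0, 0, 16, 80, 0] (depth 5)
After 'push 14': stack = [0, 0, 16, 80, 0, 14] (depth 6)
After 'push -8': stack = [0, 0, 16, 80, 0, 14, -8] (depth 7)

Answer: 7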